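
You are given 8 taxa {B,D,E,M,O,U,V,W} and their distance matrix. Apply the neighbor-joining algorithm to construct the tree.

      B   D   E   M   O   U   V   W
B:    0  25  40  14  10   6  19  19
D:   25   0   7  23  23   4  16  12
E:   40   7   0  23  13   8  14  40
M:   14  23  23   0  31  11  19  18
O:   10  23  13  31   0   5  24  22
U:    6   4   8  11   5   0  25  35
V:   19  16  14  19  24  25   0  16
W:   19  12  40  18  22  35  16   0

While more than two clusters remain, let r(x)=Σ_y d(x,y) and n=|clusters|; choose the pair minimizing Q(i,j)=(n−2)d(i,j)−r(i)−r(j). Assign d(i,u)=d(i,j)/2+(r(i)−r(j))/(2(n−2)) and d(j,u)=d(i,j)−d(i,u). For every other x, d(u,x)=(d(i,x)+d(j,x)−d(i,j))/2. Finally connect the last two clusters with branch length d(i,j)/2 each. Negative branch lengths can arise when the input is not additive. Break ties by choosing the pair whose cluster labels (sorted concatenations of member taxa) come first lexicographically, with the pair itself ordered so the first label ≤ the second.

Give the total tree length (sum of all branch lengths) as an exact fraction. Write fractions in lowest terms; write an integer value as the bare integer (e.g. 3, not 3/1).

1827/32

iteration 1: select D,E (d=7, Q=-213); attach at lengths (7/12, 77/12); label the merged cluster DE
  updated: d(B,DE)=29, d(DE,M)=39/2, d(DE,O)=29/2, d(DE,U)=5/2, d(DE,V)=23/2, d(DE,W)=45/2
iteration 2: select DE,U (d=5/2, Q=-343/2); attach at lengths (11/4, -1/4); label the merged cluster DEU
  updated: d(B,DEU)=65/4, d(DEU,M)=14, d(DEU,O)=17/2, d(DEU,V)=17, d(DEU,W)=55/2
iteration 3: select DEU,O (d=17/2, Q=-579/4); attach at lengths (87/32, 185/32); label the merged cluster DEOU
  updated: d(B,DEOU)=71/8, d(DEOU,M)=73/4, d(DEOU,V)=65/4, d(DEOU,W)=41/2
iteration 4: select B,DEOU (d=71/8, Q=-785/8); attach at lengths (63/16, 79/16); label the merged cluster BDEOU
  updated: d(BDEOU,M)=187/16, d(BDEOU,V)=211/16, d(BDEOU,W)=245/16
iteration 5: select BDEOU,M (d=187/16, Q=-131/2); attach at lengths (119/32, 255/32); label the merged cluster BDEMOU
  updated: d(BDEMOU,V)=41/4, d(BDEMOU,W)=173/16
iteration 6: select BDEMOU,V (d=41/4, Q=-593/16); attach at lengths (81/32, 247/32); label the merged cluster BDEMOUV
  updated: d(BDEMOUV,W)=265/32
iteration 7: select BDEMOUV,W (d=265/32); attach at lengths (265/64, 265/64); label the merged cluster BDEMOUVW
final tree: ((((B:63/16,(((D:7/12,E:77/12):11/4,U:-1/4):87/32,O:185/32):79/16):119/32,M:255/32):81/32,V:247/32):265/64,W:265/64)
total length: 1827/32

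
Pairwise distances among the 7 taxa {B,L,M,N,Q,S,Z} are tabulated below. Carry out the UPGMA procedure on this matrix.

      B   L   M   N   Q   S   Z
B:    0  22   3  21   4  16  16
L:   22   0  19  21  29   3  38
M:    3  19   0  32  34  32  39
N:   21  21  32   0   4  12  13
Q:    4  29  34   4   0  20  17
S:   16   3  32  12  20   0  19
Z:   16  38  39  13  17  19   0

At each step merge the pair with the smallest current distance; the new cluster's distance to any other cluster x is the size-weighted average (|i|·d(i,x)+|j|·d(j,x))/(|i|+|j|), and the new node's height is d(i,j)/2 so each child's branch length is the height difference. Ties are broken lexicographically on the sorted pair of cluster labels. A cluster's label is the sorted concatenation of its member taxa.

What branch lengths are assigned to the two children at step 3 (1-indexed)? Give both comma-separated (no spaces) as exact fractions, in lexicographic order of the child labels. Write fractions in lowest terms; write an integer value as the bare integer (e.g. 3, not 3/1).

iteration 1: select B,M (d=3); attach at lengths (3/2, 3/2); label the merged cluster BM
  updated: d(BM,L)=41/2, d(BM,N)=53/2, d(BM,Q)=19, d(BM,S)=24, d(BM,Z)=55/2
iteration 2: select L,S (d=3); attach at lengths (3/2, 3/2); label the merged cluster LS
  updated: d(BM,LS)=89/4, d(LS,N)=33/2, d(LS,Q)=49/2, d(LS,Z)=57/2
iteration 3: select N,Q (d=4); attach at lengths (2, 2); label the merged cluster NQ
  updated: d(BM,NQ)=91/4, d(LS,NQ)=41/2, d(NQ,Z)=15
iteration 4: select NQ,Z (d=15); attach at lengths (11/2, 15/2); label the merged cluster NQZ
  updated: d(BM,NQZ)=73/3, d(LS,NQZ)=139/6
iteration 5: select BM,LS (d=89/4); attach at lengths (77/8, 77/8); label the merged cluster BLMS
  updated: d(BLMS,NQZ)=95/4
iteration 6: select BLMS,NQZ (d=95/4); attach at lengths (3/4, 35/8); label the merged cluster BLMNQSZ
final tree: (((B:3/2,M:3/2):77/8,(L:3/2,S:3/2):77/8):3/4,((N:2,Q:2):11/2,Z:15/2):35/8)
total length: 379/8

2,2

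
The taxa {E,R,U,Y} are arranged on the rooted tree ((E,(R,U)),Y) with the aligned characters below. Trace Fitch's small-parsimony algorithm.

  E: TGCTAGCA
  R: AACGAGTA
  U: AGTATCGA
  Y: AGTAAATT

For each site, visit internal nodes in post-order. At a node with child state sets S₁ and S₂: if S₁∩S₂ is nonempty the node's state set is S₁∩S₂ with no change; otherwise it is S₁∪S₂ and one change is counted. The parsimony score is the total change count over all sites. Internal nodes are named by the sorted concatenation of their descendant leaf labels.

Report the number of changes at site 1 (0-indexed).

[col 0] RU: children R:{A}, U:{A} ∩→ {A}; cost 0
[col 0] ERU: children E:{T}, RU:{A} ∪→ {A,T}; cost 1
[col 0] ERUY: children ERU:{A,T}, Y:{A} ∩→ {A}; cost 0
[col 1] RU: children R:{A}, U:{G} ∪→ {A,G}; cost 1
[col 1] ERU: children E:{G}, RU:{A,G} ∩→ {G}; cost 0
[col 1] ERUY: children ERU:{G}, Y:{G} ∩→ {G}; cost 0
[col 2] RU: children R:{C}, U:{T} ∪→ {C,T}; cost 1
[col 2] ERU: children E:{C}, RU:{C,T} ∩→ {C}; cost 0
[col 2] ERUY: children ERU:{C}, Y:{T} ∪→ {C,T}; cost 1
[col 3] RU: children R:{G}, U:{A} ∪→ {A,G}; cost 1
[col 3] ERU: children E:{T}, RU:{A,G} ∪→ {A,G,T}; cost 1
[col 3] ERUY: children ERU:{A,G,T}, Y:{A} ∩→ {A}; cost 0
[col 4] RU: children R:{A}, U:{T} ∪→ {A,T}; cost 1
[col 4] ERU: children E:{A}, RU:{A,T} ∩→ {A}; cost 0
[col 4] ERUY: children ERU:{A}, Y:{A} ∩→ {A}; cost 0
[col 5] RU: children R:{G}, U:{C} ∪→ {C,G}; cost 1
[col 5] ERU: children E:{G}, RU:{C,G} ∩→ {G}; cost 0
[col 5] ERUY: children ERU:{G}, Y:{A} ∪→ {A,G}; cost 1
[col 6] RU: children R:{T}, U:{G} ∪→ {G,T}; cost 1
[col 6] ERU: children E:{C}, RU:{G,T} ∪→ {C,G,T}; cost 1
[col 6] ERUY: children ERU:{C,G,T}, Y:{T} ∩→ {T}; cost 0
[col 7] RU: children R:{A}, U:{A} ∩→ {A}; cost 0
[col 7] ERU: children E:{A}, RU:{A} ∩→ {A}; cost 0
[col 7] ERUY: children ERU:{A}, Y:{T} ∪→ {A,T}; cost 1
per-site changes: [1, 1, 2, 2, 1, 2, 2, 1]; total = 12

1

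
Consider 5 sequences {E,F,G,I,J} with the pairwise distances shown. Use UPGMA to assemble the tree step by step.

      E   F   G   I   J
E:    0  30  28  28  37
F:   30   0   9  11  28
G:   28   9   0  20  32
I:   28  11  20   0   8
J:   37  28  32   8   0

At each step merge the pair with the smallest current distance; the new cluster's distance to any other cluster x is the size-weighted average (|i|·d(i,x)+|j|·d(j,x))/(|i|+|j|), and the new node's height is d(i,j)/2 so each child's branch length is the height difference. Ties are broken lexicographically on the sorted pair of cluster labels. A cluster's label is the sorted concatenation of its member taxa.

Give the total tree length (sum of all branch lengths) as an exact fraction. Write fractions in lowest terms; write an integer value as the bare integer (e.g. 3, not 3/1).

step 1: merge (I,J) at d=8; branch lengths I→4, J→4; new cluster IJ
  updated: d(E,IJ)=65/2, d(F,IJ)=39/2, d(G,IJ)=26
step 2: merge (F,G) at d=9; branch lengths F→9/2, G→9/2; new cluster FG
  updated: d(E,FG)=29, d(FG,IJ)=91/4
step 3: merge (FG,IJ) at d=91/4; branch lengths FG→55/8, IJ→59/8; new cluster FGIJ
  updated: d(E,FGIJ)=123/4
step 4: merge (E,FGIJ) at d=123/4; branch lengths E→123/8, FGIJ→4; new cluster EFGIJ
final tree: (E:123/8,((F:9/2,G:9/2):55/8,(I:4,J:4):59/8):4)
total length: 405/8

405/8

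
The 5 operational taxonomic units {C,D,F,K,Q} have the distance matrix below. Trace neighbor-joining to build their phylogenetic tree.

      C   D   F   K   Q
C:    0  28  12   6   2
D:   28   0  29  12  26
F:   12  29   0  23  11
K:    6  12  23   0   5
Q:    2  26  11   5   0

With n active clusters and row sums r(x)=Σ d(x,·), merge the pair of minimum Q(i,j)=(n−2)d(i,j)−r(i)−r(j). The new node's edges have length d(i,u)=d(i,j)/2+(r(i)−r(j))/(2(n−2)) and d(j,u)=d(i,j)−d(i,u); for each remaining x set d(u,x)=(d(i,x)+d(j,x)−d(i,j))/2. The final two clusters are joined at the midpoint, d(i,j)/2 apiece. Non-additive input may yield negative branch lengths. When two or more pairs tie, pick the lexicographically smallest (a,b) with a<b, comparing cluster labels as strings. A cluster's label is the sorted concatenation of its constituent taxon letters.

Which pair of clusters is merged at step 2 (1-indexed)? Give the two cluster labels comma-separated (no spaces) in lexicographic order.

C,F

1. join D+K (d=12, Q=-105) ⇒ DK; edges |D|=85/6, |K|=-13/6
  updated: d(C,DK)=11, d(DK,F)=20, d(DK,Q)=19/2
2. join C+F (d=12, Q=-44) ⇒ CF; edges |C|=3/2, |F|=21/2
  updated: d(CF,DK)=19/2, d(CF,Q)=1/2
3. join CF+DK (d=19/2, Q=-39/2) ⇒ CDFK; edges |CF|=1/4, |DK|=37/4
  updated: d(CDFK,Q)=1/4
4. join CDFK+Q (d=1/4) ⇒ CDFKQ; edges |CDFK|=1/8, |Q|=1/8
final tree: (((C:3/2,F:21/2):1/4,(D:85/6,K:-13/6):37/4):1/8,Q:1/8)
total length: 135/4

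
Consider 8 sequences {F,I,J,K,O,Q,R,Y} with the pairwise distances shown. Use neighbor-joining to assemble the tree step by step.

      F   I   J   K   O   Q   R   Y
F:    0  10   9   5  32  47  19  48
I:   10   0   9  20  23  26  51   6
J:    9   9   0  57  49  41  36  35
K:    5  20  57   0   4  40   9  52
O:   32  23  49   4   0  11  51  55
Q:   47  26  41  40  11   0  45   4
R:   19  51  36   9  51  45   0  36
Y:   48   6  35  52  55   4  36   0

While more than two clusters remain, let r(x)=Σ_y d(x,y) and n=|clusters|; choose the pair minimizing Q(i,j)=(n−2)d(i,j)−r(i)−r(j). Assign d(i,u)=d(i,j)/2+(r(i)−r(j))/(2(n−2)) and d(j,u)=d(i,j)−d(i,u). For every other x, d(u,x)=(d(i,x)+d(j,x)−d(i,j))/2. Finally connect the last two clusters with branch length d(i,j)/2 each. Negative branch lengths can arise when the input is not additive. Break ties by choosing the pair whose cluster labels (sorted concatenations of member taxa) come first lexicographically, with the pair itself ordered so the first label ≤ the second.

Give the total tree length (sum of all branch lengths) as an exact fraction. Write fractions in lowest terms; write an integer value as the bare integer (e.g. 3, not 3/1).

1. join Q+Y (d=4, Q=-426) ⇒ QY; edges |Q|=1/6, |Y|=23/6
  updated: d(F,QY)=91/2, d(I,QY)=14, d(J,QY)=36, d(K,QY)=44, d(O,QY)=31, d(QY,R)=77/2
2. join K+O (d=4, Q=-309) ⇒ KO; edges |K|=-31/10, |O|=71/10
  updated: d(F,KO)=33/2, d(I,KO)=39/2, d(J,KO)=51, d(KO,QY)=71/2, d(KO,R)=28
3. join I+QY (d=14, Q=-217) ⇒ IQY; edges |I|=-5/4, |QY|=61/4
  updated: d(F,IQY)=83/4, d(IQY,J)=31/2, d(IQY,KO)=41/2, d(IQY,R)=151/4
4. join IQY+J (d=31/2, Q=-319/2) ⇒ IJQY; edges |IQY|=59/12, |J|=127/12
  updated: d(F,IJQY)=57/8, d(IJQY,KO)=28, d(IJQY,R)=233/8
5. join F+IJQY (d=57/8, Q=-741/8) ⇒ FIJQY; edges |F|=-59/32, |IJQY|=287/32
  updated: d(FIJQY,KO)=299/16, d(FIJQY,R)=41/2
6. join FIJQY+KO (d=299/16, Q=-1075/16) ⇒ FIJKOQY; edges |FIJQY|=179/32, |KO|=419/32
  updated: d(FIJKOQY,R)=477/32
7. join FIJKOQY+R (d=477/32) ⇒ FIJKOQRY; edges |FIJKOQY|=477/64, |R|=477/64
final tree: (((F:-59/32,((I:-5/4,(Q:1/6,Y:23/6):61/4):59/12,J:127/12):287/32):179/32,(K:-31/10,O:71/10):419/32):477/64,R:477/64)
total length: 2503/32

2503/32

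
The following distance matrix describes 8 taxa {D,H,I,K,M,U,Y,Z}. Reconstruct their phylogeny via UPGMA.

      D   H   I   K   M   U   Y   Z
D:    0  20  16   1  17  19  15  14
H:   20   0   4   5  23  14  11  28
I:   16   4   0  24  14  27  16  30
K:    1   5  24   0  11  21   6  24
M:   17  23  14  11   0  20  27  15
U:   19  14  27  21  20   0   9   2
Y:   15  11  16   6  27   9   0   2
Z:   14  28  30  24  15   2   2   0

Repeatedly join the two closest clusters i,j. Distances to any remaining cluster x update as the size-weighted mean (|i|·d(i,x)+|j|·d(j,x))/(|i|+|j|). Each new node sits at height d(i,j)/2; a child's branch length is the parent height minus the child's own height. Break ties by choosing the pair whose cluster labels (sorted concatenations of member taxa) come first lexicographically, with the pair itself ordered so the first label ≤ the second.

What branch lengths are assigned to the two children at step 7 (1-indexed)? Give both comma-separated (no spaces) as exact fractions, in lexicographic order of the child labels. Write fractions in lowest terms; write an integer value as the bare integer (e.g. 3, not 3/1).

iteration 1: select D,K (d=1); attach at lengths (1/2, 1/2); label the merged cluster DK
  updated: d(DK,H)=25/2, d(DK,I)=20, d(DK,M)=14, d(DK,U)=20, d(DK,Y)=21/2, d(DK,Z)=19
iteration 2: select U,Z (d=2); attach at lengths (1, 1); label the merged cluster UZ
  updated: d(DK,UZ)=39/2, d(H,UZ)=21, d(I,UZ)=57/2, d(M,UZ)=35/2, d(UZ,Y)=11/2
iteration 3: select H,I (d=4); attach at lengths (2, 2); label the merged cluster HI
  updated: d(DK,HI)=65/4, d(HI,M)=37/2, d(HI,UZ)=99/4, d(HI,Y)=27/2
iteration 4: select UZ,Y (d=11/2); attach at lengths (7/4, 11/4); label the merged cluster UYZ
  updated: d(DK,UYZ)=33/2, d(HI,UYZ)=21, d(M,UYZ)=62/3
iteration 5: select DK,M (d=14); attach at lengths (13/2, 7); label the merged cluster DKM
  updated: d(DKM,HI)=17, d(DKM,UYZ)=161/9
iteration 6: select DKM,HI (d=17); attach at lengths (3/2, 13/2); label the merged cluster DHIKM
  updated: d(DHIKM,UYZ)=287/15
iteration 7: select DHIKM,UYZ (d=287/15); attach at lengths (16/15, 409/60); label the merged cluster DHIKMUYZ
final tree: ((((D:1/2,K:1/2):13/2,M:7):3/2,(H:2,I:2):13/2):16/15,((U:1,Z:1):7/4,Y:11/4):409/60)
total length: 2453/60

16/15,409/60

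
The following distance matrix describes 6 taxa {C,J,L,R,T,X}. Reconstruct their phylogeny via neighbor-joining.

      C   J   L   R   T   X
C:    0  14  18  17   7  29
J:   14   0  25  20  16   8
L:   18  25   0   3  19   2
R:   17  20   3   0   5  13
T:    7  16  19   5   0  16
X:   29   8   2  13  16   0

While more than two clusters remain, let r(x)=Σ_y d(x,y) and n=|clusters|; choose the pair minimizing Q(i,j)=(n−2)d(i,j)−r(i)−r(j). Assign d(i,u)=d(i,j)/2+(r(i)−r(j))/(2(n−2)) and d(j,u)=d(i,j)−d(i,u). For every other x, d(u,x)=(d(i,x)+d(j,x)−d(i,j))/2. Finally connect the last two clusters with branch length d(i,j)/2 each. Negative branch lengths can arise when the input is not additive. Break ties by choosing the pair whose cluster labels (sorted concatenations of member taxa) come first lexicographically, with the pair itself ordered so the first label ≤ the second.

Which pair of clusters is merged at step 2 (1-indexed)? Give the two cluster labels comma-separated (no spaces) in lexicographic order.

iteration 1: select L,X (d=2, Q=-127); attach at lengths (7/8, 9/8); label the merged cluster LX
  updated: d(C,LX)=45/2, d(J,LX)=31/2, d(LX,R)=7, d(LX,T)=33/2
iteration 2: select LX,R (d=7, Q=-179/2); attach at lengths (67/12, 17/12); label the merged cluster LRX
  updated: d(C,LRX)=65/4, d(J,LRX)=57/4, d(LRX,T)=29/4
iteration 3: select C,J (d=14, Q=-107/2); attach at lengths (21/4, 35/4); label the merged cluster CJ
  updated: d(CJ,LRX)=33/4, d(CJ,T)=9/2
iteration 4: select CJ,LRX (d=33/4, Q=-20); attach at lengths (11/4, 11/2); label the merged cluster CJLRX
  updated: d(CJLRX,T)=7/4
iteration 5: select CJLRX,T (d=7/4); attach at lengths (7/8, 7/8); label the merged cluster CJLRTX
final tree: (((C:21/4,J:35/4):11/4,((L:7/8,X:9/8):67/12,R:17/12):11/2):7/8,T:7/8)
total length: 33

LX,R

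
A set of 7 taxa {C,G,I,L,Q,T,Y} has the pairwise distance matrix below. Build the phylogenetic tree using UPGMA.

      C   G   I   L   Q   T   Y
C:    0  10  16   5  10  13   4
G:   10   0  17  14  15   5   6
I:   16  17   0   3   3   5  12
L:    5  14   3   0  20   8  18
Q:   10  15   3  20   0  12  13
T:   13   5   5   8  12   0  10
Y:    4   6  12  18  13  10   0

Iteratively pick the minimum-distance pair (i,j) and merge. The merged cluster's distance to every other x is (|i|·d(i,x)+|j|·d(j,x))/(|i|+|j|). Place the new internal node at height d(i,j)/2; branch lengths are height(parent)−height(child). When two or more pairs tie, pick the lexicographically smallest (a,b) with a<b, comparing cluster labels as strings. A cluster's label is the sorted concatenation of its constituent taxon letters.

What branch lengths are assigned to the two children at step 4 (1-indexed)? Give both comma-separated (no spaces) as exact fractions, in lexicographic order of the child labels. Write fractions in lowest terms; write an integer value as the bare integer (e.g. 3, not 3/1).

step 1: merge (I,L) at d=3; branch lengths I→3/2, L→3/2; new cluster IL
  updated: d(C,IL)=21/2, d(G,IL)=31/2, d(IL,Q)=23/2, d(IL,T)=13/2, d(IL,Y)=15
step 2: merge (C,Y) at d=4; branch lengths C→2, Y→2; new cluster CY
  updated: d(CY,G)=8, d(CY,IL)=51/4, d(CY,Q)=23/2, d(CY,T)=23/2
step 3: merge (G,T) at d=5; branch lengths G→5/2, T→5/2; new cluster GT
  updated: d(CY,GT)=39/4, d(GT,IL)=11, d(GT,Q)=27/2
step 4: merge (CY,GT) at d=39/4; branch lengths CY→23/8, GT→19/8; new cluster CGTY
  updated: d(CGTY,IL)=95/8, d(CGTY,Q)=25/2
step 5: merge (IL,Q) at d=23/2; branch lengths IL→17/4, Q→23/4; new cluster ILQ
  updated: d(CGTY,ILQ)=145/12
step 6: merge (CGTY,ILQ) at d=145/12; branch lengths CGTY→7/6, ILQ→7/24; new cluster CGILQTY
final tree: (((C:2,Y:2):23/8,(G:5/2,T:5/2):19/8):7/6,((I:3/2,L:3/2):17/4,Q:23/4):7/24)
total length: 689/24

23/8,19/8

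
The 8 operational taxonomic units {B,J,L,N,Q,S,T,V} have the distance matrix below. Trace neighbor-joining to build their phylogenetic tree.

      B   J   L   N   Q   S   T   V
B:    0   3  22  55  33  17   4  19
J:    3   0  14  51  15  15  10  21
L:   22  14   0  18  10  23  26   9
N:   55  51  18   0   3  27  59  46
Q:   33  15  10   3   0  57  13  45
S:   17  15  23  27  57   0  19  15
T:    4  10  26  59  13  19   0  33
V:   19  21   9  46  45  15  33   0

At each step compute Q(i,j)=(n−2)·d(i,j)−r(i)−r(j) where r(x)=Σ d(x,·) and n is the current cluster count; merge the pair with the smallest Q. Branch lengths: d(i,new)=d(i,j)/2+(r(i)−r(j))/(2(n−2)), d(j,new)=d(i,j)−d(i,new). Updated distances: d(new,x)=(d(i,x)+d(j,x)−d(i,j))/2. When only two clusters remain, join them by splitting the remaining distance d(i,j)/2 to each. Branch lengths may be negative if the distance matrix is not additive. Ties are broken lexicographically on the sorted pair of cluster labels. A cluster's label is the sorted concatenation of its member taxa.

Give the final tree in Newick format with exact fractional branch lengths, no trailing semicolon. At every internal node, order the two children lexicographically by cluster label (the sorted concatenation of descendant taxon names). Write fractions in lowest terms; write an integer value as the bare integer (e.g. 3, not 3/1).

step 1: merge (N,Q) at d=3, Q=-417; branch lengths N→101/12, Q→-65/12; new cluster NQ
  updated: d(B,NQ)=85/2, d(J,NQ)=63/2, d(L,NQ)=25/2, d(NQ,S)=81/2, d(NQ,T)=69/2, d(NQ,V)=44
step 2: merge (L,NQ) at d=25/2, Q=-499/2; branch lengths L→-73/20, NQ→323/20; new cluster LNQ
  updated: d(B,LNQ)=26, d(J,LNQ)=33/2, d(LNQ,S)=51/2, d(LNQ,T)=24, d(LNQ,V)=81/4
step 3: merge (B,T) at d=4, Q=-143; branch lengths B→-5/8, T→37/8; new cluster BT
  updated: d(BT,J)=9/2, d(BT,LNQ)=23, d(BT,S)=16, d(BT,V)=24
step 4: merge (BT,J) at d=9/2, Q=-111; branch lengths BT→4, J→1/2; new cluster BJT
  updated: d(BJT,LNQ)=35/2, d(BJT,S)=53/4, d(BJT,V)=81/4
step 5: merge (BJT,LNQ) at d=35/2, Q=-317/4; branch lengths BJT→91/16, LNQ→189/16; new cluster BJLNQT
  updated: d(BJLNQT,S)=85/8, d(BJLNQT,V)=23/2
step 6: merge (BJLNQT,S) at d=85/8, Q=-297/8; branch lengths BJLNQT→57/16, S→113/16; new cluster BJLNQST
  updated: d(BJLNQST,V)=127/16
step 7: merge (BJLNQST,V) at d=127/16; branch lengths BJLNQST→127/32, V→127/32; new cluster BJLNQSTV
final tree: (((((B:-5/8,T:37/8):4,J:1/2):91/16,(L:-73/20,(N:101/12,Q:-65/12):323/20):189/16):57/16,S:113/16):127/32,V:127/32)
total length: 961/16

(((((B:-5/8,T:37/8):4,J:1/2):91/16,(L:-73/20,(N:101/12,Q:-65/12):323/20):189/16):57/16,S:113/16):127/32,V:127/32)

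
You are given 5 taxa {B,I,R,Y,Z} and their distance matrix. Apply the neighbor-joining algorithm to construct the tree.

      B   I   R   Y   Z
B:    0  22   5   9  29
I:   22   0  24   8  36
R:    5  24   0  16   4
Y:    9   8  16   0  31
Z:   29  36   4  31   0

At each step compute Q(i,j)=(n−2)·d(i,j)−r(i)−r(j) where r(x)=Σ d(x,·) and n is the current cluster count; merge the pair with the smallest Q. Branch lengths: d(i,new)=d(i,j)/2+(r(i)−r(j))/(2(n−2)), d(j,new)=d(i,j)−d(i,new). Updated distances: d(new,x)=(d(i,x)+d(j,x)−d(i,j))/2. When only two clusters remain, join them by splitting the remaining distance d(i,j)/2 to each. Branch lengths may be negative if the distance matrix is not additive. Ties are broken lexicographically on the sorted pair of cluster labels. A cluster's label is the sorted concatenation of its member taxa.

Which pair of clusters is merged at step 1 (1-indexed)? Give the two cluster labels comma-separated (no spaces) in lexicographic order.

R,Z

step 1: merge (R,Z) at d=4, Q=-137; branch lengths R→-13/2, Z→21/2; new cluster RZ
  updated: d(B,RZ)=15, d(I,RZ)=28, d(RZ,Y)=43/2
step 2: merge (B,RZ) at d=15, Q=-161/2; branch lengths B→23/8, RZ→97/8; new cluster BRZ
  updated: d(BRZ,I)=35/2, d(BRZ,Y)=31/4
step 3: merge (BRZ,I) at d=35/2, Q=-133/4; branch lengths BRZ→69/8, I→71/8; new cluster BIRZ
  updated: d(BIRZ,Y)=-7/8
step 4: merge (BIRZ,Y) at d=-7/8; branch lengths BIRZ→-7/16, Y→-7/16; new cluster BIRYZ
final tree: (((B:23/8,(R:-13/2,Z:21/2):97/8):69/8,I:71/8):-7/16,Y:-7/16)
total length: 285/8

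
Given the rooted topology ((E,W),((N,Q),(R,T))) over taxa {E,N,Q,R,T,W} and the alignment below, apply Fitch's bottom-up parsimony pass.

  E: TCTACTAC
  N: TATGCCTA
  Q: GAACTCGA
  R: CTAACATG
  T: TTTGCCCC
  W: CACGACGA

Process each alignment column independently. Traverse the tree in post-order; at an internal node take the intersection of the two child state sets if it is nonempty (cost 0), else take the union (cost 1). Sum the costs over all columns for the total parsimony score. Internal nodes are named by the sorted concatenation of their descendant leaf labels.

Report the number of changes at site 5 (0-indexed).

site 0, node EW: E={T} ∪ W={C} → {C,T} (+1)
site 0, node NQ: N={T} ∪ Q={G} → {G,T} (+1)
site 0, node RT: R={C} ∪ T={T} → {C,T} (+1)
site 0, node NQRT: NQ={G,T} ∩ RT={C,T} → {T} (+0)
site 0, node ENQRTW: EW={C,T} ∩ NQRT={T} → {T} (+0)
site 1, node EW: E={C} ∪ W={A} → {A,C} (+1)
site 1, node NQ: N={A} ∩ Q={A} → {A} (+0)
site 1, node RT: R={T} ∩ T={T} → {T} (+0)
site 1, node NQRT: NQ={A} ∪ RT={T} → {A,T} (+1)
site 1, node ENQRTW: EW={A,C} ∩ NQRT={A,T} → {A} (+0)
site 2, node EW: E={T} ∪ W={C} → {C,T} (+1)
site 2, node NQ: N={T} ∪ Q={A} → {A,T} (+1)
site 2, node RT: R={A} ∪ T={T} → {A,T} (+1)
site 2, node NQRT: NQ={A,T} ∩ RT={A,T} → {A,T} (+0)
site 2, node ENQRTW: EW={C,T} ∩ NQRT={A,T} → {T} (+0)
site 3, node EW: E={A} ∪ W={G} → {A,G} (+1)
site 3, node NQ: N={G} ∪ Q={C} → {C,G} (+1)
site 3, node RT: R={A} ∪ T={G} → {A,G} (+1)
site 3, node NQRT: NQ={C,G} ∩ RT={A,G} → {G} (+0)
site 3, node ENQRTW: EW={A,G} ∩ NQRT={G} → {G} (+0)
site 4, node EW: E={C} ∪ W={A} → {A,C} (+1)
site 4, node NQ: N={C} ∪ Q={T} → {C,T} (+1)
site 4, node RT: R={C} ∩ T={C} → {C} (+0)
site 4, node NQRT: NQ={C,T} ∩ RT={C} → {C} (+0)
site 4, node ENQRTW: EW={A,C} ∩ NQRT={C} → {C} (+0)
site 5, node EW: E={T} ∪ W={C} → {C,T} (+1)
site 5, node NQ: N={C} ∩ Q={C} → {C} (+0)
site 5, node RT: R={A} ∪ T={C} → {A,C} (+1)
site 5, node NQRT: NQ={C} ∩ RT={A,C} → {C} (+0)
site 5, node ENQRTW: EW={C,T} ∩ NQRT={C} → {C} (+0)
site 6, node EW: E={A} ∪ W={G} → {A,G} (+1)
site 6, node NQ: N={T} ∪ Q={G} → {G,T} (+1)
site 6, node RT: R={T} ∪ T={C} → {C,T} (+1)
site 6, node NQRT: NQ={G,T} ∩ RT={C,T} → {T} (+0)
site 6, node ENQRTW: EW={A,G} ∪ NQRT={T} → {A,G,T} (+1)
site 7, node EW: E={C} ∪ W={A} → {A,C} (+1)
site 7, node NQ: N={A} ∩ Q={A} → {A} (+0)
site 7, node RT: R={G} ∪ T={C} → {C,G} (+1)
site 7, node NQRT: NQ={A} ∪ RT={C,G} → {A,C,G} (+1)
site 7, node ENQRTW: EW={A,C} ∩ NQRT={A,C,G} → {A,C} (+0)
per-site changes: [3, 2, 3, 3, 2, 2, 4, 3]; total = 22

2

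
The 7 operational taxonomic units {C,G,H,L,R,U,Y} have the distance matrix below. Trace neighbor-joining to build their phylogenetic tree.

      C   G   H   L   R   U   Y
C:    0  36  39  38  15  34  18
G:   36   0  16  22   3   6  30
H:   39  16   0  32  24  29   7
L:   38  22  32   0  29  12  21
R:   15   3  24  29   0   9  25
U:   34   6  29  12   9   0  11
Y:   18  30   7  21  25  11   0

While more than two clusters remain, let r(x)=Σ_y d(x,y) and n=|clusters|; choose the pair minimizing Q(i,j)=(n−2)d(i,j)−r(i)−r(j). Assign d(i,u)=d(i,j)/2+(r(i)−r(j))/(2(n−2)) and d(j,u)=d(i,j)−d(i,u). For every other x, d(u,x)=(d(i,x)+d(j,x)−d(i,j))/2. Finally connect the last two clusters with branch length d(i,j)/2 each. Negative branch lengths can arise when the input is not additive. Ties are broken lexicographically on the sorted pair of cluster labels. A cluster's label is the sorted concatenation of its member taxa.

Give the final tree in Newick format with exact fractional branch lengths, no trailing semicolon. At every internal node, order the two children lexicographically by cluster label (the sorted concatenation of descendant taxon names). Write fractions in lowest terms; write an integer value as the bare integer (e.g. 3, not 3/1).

(((((C:131/8,R:-11/8):79/12,(H:7,Y:0):107/12):49/16,G:79/16):49/16,L:197/16):-5/32,U:-5/32)

1. join H+Y (d=7, Q=-224) ⇒ HY; edges |H|=7, |Y|=0
  updated: d(C,HY)=25, d(G,HY)=39/2, d(HY,L)=23, d(HY,R)=21, d(HY,U)=33/2
2. join C+R (d=15, Q=-165) ⇒ CR; edges |C|=131/8, |R|=-11/8
  updated: d(CR,G)=12, d(CR,HY)=31/2, d(CR,L)=26, d(CR,U)=14
3. join CR+HY (d=31/2, Q=-191/2) ⇒ CHRY; edges |CR|=79/12, |HY|=107/12
  updated: d(CHRY,G)=8, d(CHRY,L)=67/4, d(CHRY,U)=15/2
4. join CHRY+G (d=8, Q=-209/4) ⇒ CGHRY; edges |CHRY|=49/16, |G|=79/16
  updated: d(CGHRY,L)=123/8, d(CGHRY,U)=11/4
5. join CGHRY+L (d=123/8, Q=-241/8) ⇒ CGHLRY; edges |CGHRY|=49/16, |L|=197/16
  updated: d(CGHLRY,U)=-5/16
6. join CGHLRY+U (d=-5/16) ⇒ CGHLRUY; edges |CGHLRY|=-5/32, |U|=-5/32
final tree: (((((C:131/8,R:-11/8):79/12,(H:7,Y:0):107/12):49/16,G:79/16):49/16,L:197/16):-5/32,U:-5/32)
total length: 969/16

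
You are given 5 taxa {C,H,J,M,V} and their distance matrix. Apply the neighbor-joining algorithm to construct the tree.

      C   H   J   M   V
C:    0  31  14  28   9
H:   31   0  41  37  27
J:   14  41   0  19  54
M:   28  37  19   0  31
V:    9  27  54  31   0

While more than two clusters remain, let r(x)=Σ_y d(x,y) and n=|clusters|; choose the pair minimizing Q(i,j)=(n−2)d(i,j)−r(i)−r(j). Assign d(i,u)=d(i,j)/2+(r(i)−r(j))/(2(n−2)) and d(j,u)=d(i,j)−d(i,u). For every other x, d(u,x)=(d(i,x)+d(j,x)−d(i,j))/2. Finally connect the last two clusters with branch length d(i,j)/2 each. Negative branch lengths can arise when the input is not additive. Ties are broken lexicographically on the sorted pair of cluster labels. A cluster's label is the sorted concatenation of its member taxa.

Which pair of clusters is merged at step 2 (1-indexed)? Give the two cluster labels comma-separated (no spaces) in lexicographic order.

C,JM

step 1: merge (J,M) at d=19, Q=-186; branch lengths J→35/3, M→22/3; new cluster JM
  updated: d(C,JM)=23/2, d(H,JM)=59/2, d(JM,V)=33
step 2: merge (C,JM) at d=23/2, Q=-205/2; branch lengths C→1/8, JM→91/8; new cluster CJM
  updated: d(CJM,H)=49/2, d(CJM,V)=61/4
step 3: merge (CJM,H) at d=49/2, Q=-267/4; branch lengths CJM→51/8, H→145/8; new cluster CHJM
  updated: d(CHJM,V)=71/8
step 4: merge (CHJM,V) at d=71/8; branch lengths CHJM→71/16, V→71/16; new cluster CHJMV
final tree: (((C:1/8,(J:35/3,M:22/3):91/8):51/8,H:145/8):71/16,V:71/16)
total length: 511/8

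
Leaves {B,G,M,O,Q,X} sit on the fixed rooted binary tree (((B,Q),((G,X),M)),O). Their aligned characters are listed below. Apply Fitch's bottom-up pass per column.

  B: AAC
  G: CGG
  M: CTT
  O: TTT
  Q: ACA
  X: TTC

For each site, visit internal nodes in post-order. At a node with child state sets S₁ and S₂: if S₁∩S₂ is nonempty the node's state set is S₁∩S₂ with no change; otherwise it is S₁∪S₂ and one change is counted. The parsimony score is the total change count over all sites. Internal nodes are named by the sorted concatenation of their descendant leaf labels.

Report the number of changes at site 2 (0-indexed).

site 0, node BQ: B={A} ∩ Q={A} → {A} (+0)
site 0, node GX: G={C} ∪ X={T} → {C,T} (+1)
site 0, node GMX: GX={C,T} ∩ M={C} → {C} (+0)
site 0, node BGMQX: BQ={A} ∪ GMX={C} → {A,C} (+1)
site 0, node BGMOQX: BGMQX={A,C} ∪ O={T} → {A,C,T} (+1)
site 1, node BQ: B={A} ∪ Q={C} → {A,C} (+1)
site 1, node GX: G={G} ∪ X={T} → {G,T} (+1)
site 1, node GMX: GX={G,T} ∩ M={T} → {T} (+0)
site 1, node BGMQX: BQ={A,C} ∪ GMX={T} → {A,C,T} (+1)
site 1, node BGMOQX: BGMQX={A,C,T} ∩ O={T} → {T} (+0)
site 2, node BQ: B={C} ∪ Q={A} → {A,C} (+1)
site 2, node GX: G={G} ∪ X={C} → {C,G} (+1)
site 2, node GMX: GX={C,G} ∪ M={T} → {C,G,T} (+1)
site 2, node BGMQX: BQ={A,C} ∩ GMX={C,G,T} → {C} (+0)
site 2, node BGMOQX: BGMQX={C} ∪ O={T} → {C,T} (+1)
per-site changes: [3, 3, 4]; total = 10

4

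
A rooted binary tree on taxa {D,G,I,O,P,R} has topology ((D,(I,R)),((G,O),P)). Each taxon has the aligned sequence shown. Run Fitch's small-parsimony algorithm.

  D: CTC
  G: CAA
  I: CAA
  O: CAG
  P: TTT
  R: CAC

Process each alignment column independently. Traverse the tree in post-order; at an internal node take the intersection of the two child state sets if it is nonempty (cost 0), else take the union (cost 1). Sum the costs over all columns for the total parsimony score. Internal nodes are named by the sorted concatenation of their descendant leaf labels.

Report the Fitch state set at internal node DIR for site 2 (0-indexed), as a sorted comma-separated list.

C

site 0, node IR: I={C} ∩ R={C} → {C} (+0)
site 0, node DIR: D={C} ∩ IR={C} → {C} (+0)
site 0, node GO: G={C} ∩ O={C} → {C} (+0)
site 0, node GOP: GO={C} ∪ P={T} → {C,T} (+1)
site 0, node DGIOPR: DIR={C} ∩ GOP={C,T} → {C} (+0)
site 1, node IR: I={A} ∩ R={A} → {A} (+0)
site 1, node DIR: D={T} ∪ IR={A} → {A,T} (+1)
site 1, node GO: G={A} ∩ O={A} → {A} (+0)
site 1, node GOP: GO={A} ∪ P={T} → {A,T} (+1)
site 1, node DGIOPR: DIR={A,T} ∩ GOP={A,T} → {A,T} (+0)
site 2, node IR: I={A} ∪ R={C} → {A,C} (+1)
site 2, node DIR: D={C} ∩ IR={A,C} → {C} (+0)
site 2, node GO: G={A} ∪ O={G} → {A,G} (+1)
site 2, node GOP: GO={A,G} ∪ P={T} → {A,G,T} (+1)
site 2, node DGIOPR: DIR={C} ∪ GOP={A,G,T} → {A,C,G,T} (+1)
per-site changes: [1, 2, 4]; total = 7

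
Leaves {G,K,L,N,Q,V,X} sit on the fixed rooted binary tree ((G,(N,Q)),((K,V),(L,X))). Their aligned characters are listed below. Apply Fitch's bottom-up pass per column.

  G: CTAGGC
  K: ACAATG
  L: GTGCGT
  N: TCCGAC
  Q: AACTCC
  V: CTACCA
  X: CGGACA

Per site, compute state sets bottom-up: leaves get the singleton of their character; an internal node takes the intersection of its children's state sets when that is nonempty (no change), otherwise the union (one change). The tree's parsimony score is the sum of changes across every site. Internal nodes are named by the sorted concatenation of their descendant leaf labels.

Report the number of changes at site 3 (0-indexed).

4

NQ@0: {T} ∪ {A} = {A,T} (union, +1)
GNQ@0: {C} ∪ {A,T} = {A,C,T} (union, +1)
KV@0: {A} ∪ {C} = {A,C} (union, +1)
LX@0: {G} ∪ {C} = {C,G} (union, +1)
KLVX@0: {A,C} ∩ {C,G} = {C} (intersection, +0)
GKLNQVX@0: {A,C,T} ∩ {C} = {C} (intersection, +0)
NQ@1: {C} ∪ {A} = {A,C} (union, +1)
GNQ@1: {T} ∪ {A,C} = {A,C,T} (union, +1)
KV@1: {C} ∪ {T} = {C,T} (union, +1)
LX@1: {T} ∪ {G} = {G,T} (union, +1)
KLVX@1: {C,T} ∩ {G,T} = {T} (intersection, +0)
GKLNQVX@1: {A,C,T} ∩ {T} = {T} (intersection, +0)
NQ@2: {C} ∩ {C} = {C} (intersection, +0)
GNQ@2: {A} ∪ {C} = {A,C} (union, +1)
KV@2: {A} ∩ {A} = {A} (intersection, +0)
LX@2: {G} ∩ {G} = {G} (intersection, +0)
KLVX@2: {A} ∪ {G} = {A,G} (union, +1)
GKLNQVX@2: {A,C} ∩ {A,G} = {A} (intersection, +0)
NQ@3: {G} ∪ {T} = {G,T} (union, +1)
GNQ@3: {G} ∩ {G,T} = {G} (intersection, +0)
KV@3: {A} ∪ {C} = {A,C} (union, +1)
LX@3: {C} ∪ {A} = {A,C} (union, +1)
KLVX@3: {A,C} ∩ {A,C} = {A,C} (intersection, +0)
GKLNQVX@3: {G} ∪ {A,C} = {A,C,G} (union, +1)
NQ@4: {A} ∪ {C} = {A,C} (union, +1)
GNQ@4: {G} ∪ {A,C} = {A,C,G} (union, +1)
KV@4: {T} ∪ {C} = {C,T} (union, +1)
LX@4: {G} ∪ {C} = {C,G} (union, +1)
KLVX@4: {C,T} ∩ {C,G} = {C} (intersection, +0)
GKLNQVX@4: {A,C,G} ∩ {C} = {C} (intersection, +0)
NQ@5: {C} ∩ {C} = {C} (intersection, +0)
GNQ@5: {C} ∩ {C} = {C} (intersection, +0)
KV@5: {G} ∪ {A} = {A,G} (union, +1)
LX@5: {T} ∪ {A} = {A,T} (union, +1)
KLVX@5: {A,G} ∩ {A,T} = {A} (intersection, +0)
GKLNQVX@5: {C} ∪ {A} = {A,C} (union, +1)
per-site changes: [4, 4, 2, 4, 4, 3]; total = 21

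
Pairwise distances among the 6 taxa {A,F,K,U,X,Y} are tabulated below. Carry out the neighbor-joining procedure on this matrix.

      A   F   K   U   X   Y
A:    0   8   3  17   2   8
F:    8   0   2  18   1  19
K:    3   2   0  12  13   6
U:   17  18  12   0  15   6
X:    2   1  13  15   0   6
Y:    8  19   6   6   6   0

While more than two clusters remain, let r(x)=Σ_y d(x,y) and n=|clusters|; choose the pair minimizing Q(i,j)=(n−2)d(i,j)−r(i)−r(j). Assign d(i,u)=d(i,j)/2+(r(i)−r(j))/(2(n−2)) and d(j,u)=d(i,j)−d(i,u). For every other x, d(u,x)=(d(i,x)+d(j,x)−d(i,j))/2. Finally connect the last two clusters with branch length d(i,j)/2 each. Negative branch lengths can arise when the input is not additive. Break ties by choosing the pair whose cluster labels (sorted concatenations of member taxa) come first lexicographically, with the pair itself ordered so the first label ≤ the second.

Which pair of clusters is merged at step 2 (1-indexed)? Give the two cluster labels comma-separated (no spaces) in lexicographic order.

F,X

1. join U+Y (d=6, Q=-89) ⇒ UY; edges |U|=47/8, |Y|=1/8
  updated: d(A,UY)=19/2, d(F,UY)=31/2, d(K,UY)=6, d(UY,X)=15/2
2. join F+X (d=1, Q=-47) ⇒ FX; edges |F|=1, |X|=0
  updated: d(A,FX)=9/2, d(FX,K)=7, d(FX,UY)=11
3. join A+FX (d=9/2, Q=-61/2) ⇒ AFX; edges |A|=7/8, |FX|=29/8
  updated: d(AFX,K)=11/4, d(AFX,UY)=8
4. join AFX+K (d=11/4, Q=-67/4) ⇒ AFKX; edges |AFX|=19/8, |K|=3/8
  updated: d(AFKX,UY)=45/8
5. join AFKX+UY (d=45/8) ⇒ AFKUXY; edges |AFKX|=45/16, |UY|=45/16
final tree: (((A:7/8,(F:1,X:0):29/8):19/8,K:3/8):45/16,(U:47/8,Y:1/8):45/16)
total length: 159/8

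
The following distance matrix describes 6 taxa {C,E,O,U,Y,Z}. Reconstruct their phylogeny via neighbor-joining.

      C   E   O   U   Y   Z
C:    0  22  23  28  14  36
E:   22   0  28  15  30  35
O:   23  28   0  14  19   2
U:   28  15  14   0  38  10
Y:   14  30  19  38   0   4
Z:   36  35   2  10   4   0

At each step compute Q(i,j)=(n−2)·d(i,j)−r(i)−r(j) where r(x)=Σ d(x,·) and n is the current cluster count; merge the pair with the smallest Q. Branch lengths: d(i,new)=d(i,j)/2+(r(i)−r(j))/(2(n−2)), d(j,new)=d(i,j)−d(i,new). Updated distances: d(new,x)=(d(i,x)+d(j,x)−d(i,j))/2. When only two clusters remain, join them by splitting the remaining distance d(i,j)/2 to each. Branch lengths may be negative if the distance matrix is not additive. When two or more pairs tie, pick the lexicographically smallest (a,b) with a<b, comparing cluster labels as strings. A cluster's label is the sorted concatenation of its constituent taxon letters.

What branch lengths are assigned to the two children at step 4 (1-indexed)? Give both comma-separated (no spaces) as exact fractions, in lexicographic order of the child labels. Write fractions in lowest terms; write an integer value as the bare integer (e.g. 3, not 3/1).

85/16,141/16

1. join Y+Z (d=4, Q=-176) ⇒ YZ; edges |Y|=17/4, |Z|=-1/4
  updated: d(C,YZ)=23, d(E,YZ)=61/2, d(O,YZ)=17/2, d(U,YZ)=22
2. join O+YZ (d=17/2, Q=-132) ⇒ OYZ; edges |O|=5/2, |YZ|=6
  updated: d(C,OYZ)=75/4, d(E,OYZ)=25, d(OYZ,U)=55/4
3. join C+OYZ (d=75/4, Q=-355/4) ⇒ COYZ; edges |C|=195/16, |OYZ|=105/16
  updated: d(COYZ,E)=113/8, d(COYZ,U)=23/2
4. join COYZ+E (d=113/8, Q=-325/8) ⇒ CEOYZ; edges |COYZ|=85/16, |E|=141/16
  updated: d(CEOYZ,U)=99/16
5. join CEOYZ+U (d=99/16) ⇒ CEOUYZ; edges |CEOYZ|=99/32, |U|=99/32
final tree: (((C:195/16,(O:5/2,(Y:17/4,Z:-1/4):6):105/16):85/16,E:141/16):99/32,U:99/32)
total length: 825/16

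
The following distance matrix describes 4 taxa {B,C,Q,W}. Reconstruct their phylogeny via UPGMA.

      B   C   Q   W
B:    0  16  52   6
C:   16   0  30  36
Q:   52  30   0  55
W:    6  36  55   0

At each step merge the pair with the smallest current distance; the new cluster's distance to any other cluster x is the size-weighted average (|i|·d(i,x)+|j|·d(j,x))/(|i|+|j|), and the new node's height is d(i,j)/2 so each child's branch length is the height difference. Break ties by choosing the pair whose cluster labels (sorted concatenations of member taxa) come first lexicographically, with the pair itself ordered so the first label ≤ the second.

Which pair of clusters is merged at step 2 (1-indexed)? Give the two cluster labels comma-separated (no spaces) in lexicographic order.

BW,C

step 1: merge (B,W) at d=6; branch lengths B→3, W→3; new cluster BW
  updated: d(BW,C)=26, d(BW,Q)=107/2
step 2: merge (BW,C) at d=26; branch lengths BW→10, C→13; new cluster BCW
  updated: d(BCW,Q)=137/3
step 3: merge (BCW,Q) at d=137/3; branch lengths BCW→59/6, Q→137/6; new cluster BCQW
final tree: (((B:3,W:3):10,C:13):59/6,Q:137/6)
total length: 185/3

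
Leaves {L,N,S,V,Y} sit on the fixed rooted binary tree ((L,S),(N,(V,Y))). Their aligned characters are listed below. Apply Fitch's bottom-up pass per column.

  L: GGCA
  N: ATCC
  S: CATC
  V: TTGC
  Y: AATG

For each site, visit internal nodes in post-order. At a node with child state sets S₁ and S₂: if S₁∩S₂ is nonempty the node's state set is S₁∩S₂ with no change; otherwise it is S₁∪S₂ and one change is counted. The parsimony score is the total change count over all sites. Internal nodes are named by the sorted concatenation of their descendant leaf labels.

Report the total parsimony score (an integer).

[col 0] LS: children L:{G}, S:{C} ∪→ {C,G}; cost 1
[col 0] VY: children V:{T}, Y:{A} ∪→ {A,T}; cost 1
[col 0] NVY: children N:{A}, VY:{A,T} ∩→ {A}; cost 0
[col 0] LNSVY: children LS:{C,G}, NVY:{A} ∪→ {A,C,G}; cost 1
[col 1] LS: children L:{G}, S:{A} ∪→ {A,G}; cost 1
[col 1] VY: children V:{T}, Y:{A} ∪→ {A,T}; cost 1
[col 1] NVY: children N:{T}, VY:{A,T} ∩→ {T}; cost 0
[col 1] LNSVY: children LS:{A,G}, NVY:{T} ∪→ {A,G,T}; cost 1
[col 2] LS: children L:{C}, S:{T} ∪→ {C,T}; cost 1
[col 2] VY: children V:{G}, Y:{T} ∪→ {G,T}; cost 1
[col 2] NVY: children N:{C}, VY:{G,T} ∪→ {C,G,T}; cost 1
[col 2] LNSVY: children LS:{C,T}, NVY:{C,G,T} ∩→ {C,T}; cost 0
[col 3] LS: children L:{A}, S:{C} ∪→ {A,C}; cost 1
[col 3] VY: children V:{C}, Y:{G} ∪→ {C,G}; cost 1
[col 3] NVY: children N:{C}, VY:{C,G} ∩→ {C}; cost 0
[col 3] LNSVY: children LS:{A,C}, NVY:{C} ∩→ {C}; cost 0
per-site changes: [3, 3, 3, 2]; total = 11

11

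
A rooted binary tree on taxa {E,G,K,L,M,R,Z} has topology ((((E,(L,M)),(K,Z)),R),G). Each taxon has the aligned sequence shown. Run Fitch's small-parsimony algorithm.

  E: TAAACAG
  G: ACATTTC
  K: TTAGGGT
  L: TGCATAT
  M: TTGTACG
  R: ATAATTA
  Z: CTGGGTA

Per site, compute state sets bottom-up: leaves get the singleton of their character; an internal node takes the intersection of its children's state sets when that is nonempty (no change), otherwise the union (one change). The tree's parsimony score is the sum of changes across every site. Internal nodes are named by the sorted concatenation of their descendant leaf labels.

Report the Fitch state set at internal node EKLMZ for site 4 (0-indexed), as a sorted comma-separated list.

LM@0: {T} ∩ {T} = {T} (intersection, +0)
ELM@0: {T} ∩ {T} = {T} (intersection, +0)
KZ@0: {T} ∪ {C} = {C,T} (union, +1)
EKLMZ@0: {T} ∩ {C,T} = {T} (intersection, +0)
EKLMRZ@0: {T} ∪ {A} = {A,T} (union, +1)
EGKLMRZ@0: {A,T} ∩ {A} = {A} (intersection, +0)
LM@1: {G} ∪ {T} = {G,T} (union, +1)
ELM@1: {A} ∪ {G,T} = {A,G,T} (union, +1)
KZ@1: {T} ∩ {T} = {T} (intersection, +0)
EKLMZ@1: {A,G,T} ∩ {T} = {T} (intersection, +0)
EKLMRZ@1: {T} ∩ {T} = {T} (intersection, +0)
EGKLMRZ@1: {T} ∪ {C} = {C,T} (union, +1)
LM@2: {C} ∪ {G} = {C,G} (union, +1)
ELM@2: {A} ∪ {C,G} = {A,C,G} (union, +1)
KZ@2: {A} ∪ {G} = {A,G} (union, +1)
EKLMZ@2: {A,C,G} ∩ {A,G} = {A,G} (intersection, +0)
EKLMRZ@2: {A,G} ∩ {A} = {A} (intersection, +0)
EGKLMRZ@2: {A} ∩ {A} = {A} (intersection, +0)
LM@3: {A} ∪ {T} = {A,T} (union, +1)
ELM@3: {A} ∩ {A,T} = {A} (intersection, +0)
KZ@3: {G} ∩ {G} = {G} (intersection, +0)
EKLMZ@3: {A} ∪ {G} = {A,G} (union, +1)
EKLMRZ@3: {A,G} ∩ {A} = {A} (intersection, +0)
EGKLMRZ@3: {A} ∪ {T} = {A,T} (union, +1)
LM@4: {T} ∪ {A} = {A,T} (union, +1)
ELM@4: {C} ∪ {A,T} = {A,C,T} (union, +1)
KZ@4: {G} ∩ {G} = {G} (intersection, +0)
EKLMZ@4: {A,C,T} ∪ {G} = {A,C,G,T} (union, +1)
EKLMRZ@4: {A,C,G,T} ∩ {T} = {T} (intersection, +0)
EGKLMRZ@4: {T} ∩ {T} = {T} (intersection, +0)
LM@5: {A} ∪ {C} = {A,C} (union, +1)
ELM@5: {A} ∩ {A,C} = {A} (intersection, +0)
KZ@5: {G} ∪ {T} = {G,T} (union, +1)
EKLMZ@5: {A} ∪ {G,T} = {A,G,T} (union, +1)
EKLMRZ@5: {A,G,T} ∩ {T} = {T} (intersection, +0)
EGKLMRZ@5: {T} ∩ {T} = {T} (intersection, +0)
LM@6: {T} ∪ {G} = {G,T} (union, +1)
ELM@6: {G} ∩ {G,T} = {G} (intersection, +0)
KZ@6: {T} ∪ {A} = {A,T} (union, +1)
EKLMZ@6: {G} ∪ {A,T} = {A,G,T} (union, +1)
EKLMRZ@6: {A,G,T} ∩ {A} = {A} (intersection, +0)
EGKLMRZ@6: {A} ∪ {C} = {A,C} (union, +1)
per-site changes: [2, 3, 3, 3, 3, 3, 4]; total = 21

A,C,G,T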